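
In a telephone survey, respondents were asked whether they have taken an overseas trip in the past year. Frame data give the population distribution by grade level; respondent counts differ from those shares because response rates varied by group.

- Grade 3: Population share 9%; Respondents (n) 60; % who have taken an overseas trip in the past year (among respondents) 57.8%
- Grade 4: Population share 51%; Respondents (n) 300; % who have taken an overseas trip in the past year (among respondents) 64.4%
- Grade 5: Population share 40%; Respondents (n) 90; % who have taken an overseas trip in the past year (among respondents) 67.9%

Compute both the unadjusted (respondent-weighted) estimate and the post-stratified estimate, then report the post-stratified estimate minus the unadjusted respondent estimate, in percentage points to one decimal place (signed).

+1.0 percentage points

Naive respondent-only estimate (weights = respondent counts):
  (60/450)×57.8 + (300/450)×64.4 + (90/450)×67.9 = 64.22%
Post-stratifying to population shares instead:
  0.09×57.8 + 0.51×64.4 + 0.4×67.9 = 65.206%
Difference = 65.206 − 64.22 = 0.986 pp.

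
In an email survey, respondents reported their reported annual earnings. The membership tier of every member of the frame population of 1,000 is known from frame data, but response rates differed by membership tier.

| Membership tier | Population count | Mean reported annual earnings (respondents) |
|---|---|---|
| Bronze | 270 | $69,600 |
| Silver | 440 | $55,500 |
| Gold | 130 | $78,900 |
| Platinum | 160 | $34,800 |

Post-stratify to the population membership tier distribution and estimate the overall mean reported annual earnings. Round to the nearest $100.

$59,000

Reweight to the known membership tier distribution:
  Bronze: (270/1,000) × 69,600 = 18,792
  Silver: (440/1,000) × 55,500 = 24,420
  Gold: (130/1,000) × 78,900 = 10,257
  Platinum: (160/1,000) × 34,800 = 5568
Post-stratified estimate = 59,037 → $59,000.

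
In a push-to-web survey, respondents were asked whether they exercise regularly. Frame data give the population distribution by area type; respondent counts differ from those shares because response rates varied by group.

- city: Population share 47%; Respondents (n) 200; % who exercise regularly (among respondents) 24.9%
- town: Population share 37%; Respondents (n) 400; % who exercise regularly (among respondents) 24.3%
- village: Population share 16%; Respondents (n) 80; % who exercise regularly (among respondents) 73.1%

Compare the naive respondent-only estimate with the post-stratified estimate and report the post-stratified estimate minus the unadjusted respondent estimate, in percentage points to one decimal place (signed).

Naive respondent-only estimate (weights = respondent counts):
  (200/680)×24.9 + (400/680)×24.3 + (80/680)×73.1 = 30.2176%
Post-stratifying to population shares instead:
  0.47×24.9 + 0.37×24.3 + 0.16×73.1 = 32.39%
Difference = 32.39 − 30.2176 = 2.1724 pp.

+2.2 percentage points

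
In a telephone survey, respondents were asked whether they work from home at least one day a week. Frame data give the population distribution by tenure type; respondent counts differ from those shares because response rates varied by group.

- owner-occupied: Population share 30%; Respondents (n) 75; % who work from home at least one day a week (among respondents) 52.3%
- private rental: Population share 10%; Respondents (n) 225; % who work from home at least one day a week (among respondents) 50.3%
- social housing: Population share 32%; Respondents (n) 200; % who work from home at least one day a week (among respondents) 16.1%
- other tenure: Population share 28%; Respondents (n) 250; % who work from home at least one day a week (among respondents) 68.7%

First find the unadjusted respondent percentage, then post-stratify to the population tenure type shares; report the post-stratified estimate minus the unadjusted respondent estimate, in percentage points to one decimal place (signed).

-2.4 percentage points

Naive respondent-only estimate (weights = respondent counts):
  (75/750)×52.3 + (225/750)×50.3 + (200/750)×16.1 + (250/750)×68.7 = 47.5133%
Post-stratifying to population shares instead:
  0.3×52.3 + 0.1×50.3 + 0.32×16.1 + 0.28×68.7 = 45.108%
Difference = 45.108 − 47.5133 = -2.4053 pp.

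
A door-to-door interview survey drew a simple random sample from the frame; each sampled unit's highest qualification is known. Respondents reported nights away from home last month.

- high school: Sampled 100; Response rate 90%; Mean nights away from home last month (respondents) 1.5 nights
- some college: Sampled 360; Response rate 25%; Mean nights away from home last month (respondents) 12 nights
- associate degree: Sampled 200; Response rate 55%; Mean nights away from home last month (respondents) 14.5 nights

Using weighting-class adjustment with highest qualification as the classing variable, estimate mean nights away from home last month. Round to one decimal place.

Inverse-response-rate weighting restores each class to its sampled count, so class totals weight by n_sampled:
  high school: 100 × 1.5 = 150
  some college: 360 × 12 = 4320
  associate degree: 200 × 14.5 = 2900
Adjusted estimate = 7370 / 660 = 11.1667 → 11.2.

11.2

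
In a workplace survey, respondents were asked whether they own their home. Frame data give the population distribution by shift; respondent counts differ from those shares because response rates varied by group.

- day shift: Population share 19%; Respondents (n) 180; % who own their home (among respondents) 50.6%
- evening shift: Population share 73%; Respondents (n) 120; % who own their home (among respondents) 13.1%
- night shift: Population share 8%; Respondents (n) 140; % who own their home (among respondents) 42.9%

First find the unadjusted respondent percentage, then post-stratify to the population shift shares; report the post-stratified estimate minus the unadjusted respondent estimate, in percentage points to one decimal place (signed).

Without adjustment, the pooled respondent share is:
  (180/440)×50.6 + (120/440)×13.1 + (140/440)×42.9 = 37.9227%
Post-stratifying to population shares instead:
  0.19×50.6 + 0.73×13.1 + 0.08×42.9 = 22.609%
Difference = 22.609 − 37.9227 = -15.3137 pp.

-15.3 percentage points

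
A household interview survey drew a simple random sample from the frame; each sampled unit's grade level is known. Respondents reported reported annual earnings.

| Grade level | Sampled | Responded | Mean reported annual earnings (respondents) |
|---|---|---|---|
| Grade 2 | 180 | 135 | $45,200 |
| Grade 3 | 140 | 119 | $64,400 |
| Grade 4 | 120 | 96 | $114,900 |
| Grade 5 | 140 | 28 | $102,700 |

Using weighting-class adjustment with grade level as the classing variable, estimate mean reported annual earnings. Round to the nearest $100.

Class response rates: Grade 2 135/180 = 75%, Grade 3 119/140 = 85%, Grade 4 96/120 = 80%, Grade 5 28/140 = 20%.
Inverse-response-rate weighting restores each class to its sampled count, so class totals weight by n_sampled:
  Grade 2: 180 × 45,200 = 8,136,000
  Grade 3: 140 × 64,400 = 9,016,000
  Grade 4: 120 × 114,900 = 13,788,000
  Grade 5: 140 × 102,700 = 14,378,000
Adjusted estimate = 45,318,000 / 580 = 78134.5 → $78,100.

$78,100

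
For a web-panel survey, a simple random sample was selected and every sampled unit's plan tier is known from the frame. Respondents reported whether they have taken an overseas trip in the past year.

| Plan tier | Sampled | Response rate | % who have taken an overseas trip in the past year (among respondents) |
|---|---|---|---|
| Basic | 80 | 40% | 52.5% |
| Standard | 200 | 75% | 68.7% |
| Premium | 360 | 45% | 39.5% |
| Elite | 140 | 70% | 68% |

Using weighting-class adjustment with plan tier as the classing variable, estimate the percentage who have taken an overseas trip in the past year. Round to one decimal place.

With weight = n_sampled/n_responded per class, the weighted class total is n_sampled:
  Basic: 80 × 52.5 = 4200
  Standard: 200 × 68.7 = 13,740
  Premium: 360 × 39.5 = 14,220
  Elite: 140 × 68 = 9520
Adjusted estimate = 41,680 / 780 = 53.4359 → 53.4%.

53.4%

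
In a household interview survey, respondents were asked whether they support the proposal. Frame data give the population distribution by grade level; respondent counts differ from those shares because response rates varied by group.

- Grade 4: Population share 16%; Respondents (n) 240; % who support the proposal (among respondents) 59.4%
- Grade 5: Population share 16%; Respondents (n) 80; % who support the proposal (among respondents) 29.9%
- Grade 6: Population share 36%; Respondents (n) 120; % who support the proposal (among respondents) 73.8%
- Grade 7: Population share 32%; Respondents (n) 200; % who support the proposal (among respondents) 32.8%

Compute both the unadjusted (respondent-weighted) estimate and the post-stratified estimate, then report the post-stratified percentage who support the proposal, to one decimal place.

Unadjusted (pooled respondent) estimate weights by respondent counts:
  (240/640)×59.4 + (80/640)×29.9 + (120/640)×73.8 + (200/640)×32.8 = 50.1%
Reweighting by population grade level shares:
  0.16×59.4 + 0.16×29.9 + 0.36×73.8 + 0.32×32.8 = 51.352%

51.4%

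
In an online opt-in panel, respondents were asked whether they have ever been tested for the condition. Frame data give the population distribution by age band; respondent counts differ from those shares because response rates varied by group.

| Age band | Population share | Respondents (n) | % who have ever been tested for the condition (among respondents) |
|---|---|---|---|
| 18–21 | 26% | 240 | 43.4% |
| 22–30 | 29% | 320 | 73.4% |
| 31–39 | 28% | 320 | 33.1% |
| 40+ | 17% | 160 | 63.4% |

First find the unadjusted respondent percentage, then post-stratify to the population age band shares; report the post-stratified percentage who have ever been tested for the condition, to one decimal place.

Naive respondent-only estimate (weights = respondent counts):
  (240/1040)×43.4 + (320/1040)×73.4 + (320/1040)×33.1 + (160/1040)×63.4 = 52.5385%
Reweighting by population age band shares:
  0.26×43.4 + 0.29×73.4 + 0.28×33.1 + 0.17×63.4 = 52.616%

52.6%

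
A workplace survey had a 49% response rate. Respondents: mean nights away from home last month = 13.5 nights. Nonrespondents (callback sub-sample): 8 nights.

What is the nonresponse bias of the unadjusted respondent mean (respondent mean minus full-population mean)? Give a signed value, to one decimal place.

Nonresponse fraction = 1 − 0.49 = 0.51.
Bias = (nonresponse fraction) × (respondent mean − nonrespondent mean)
     = 0.51 × (13.5 − 8) = 0.51 × 5.5 = 2.805.

+2.8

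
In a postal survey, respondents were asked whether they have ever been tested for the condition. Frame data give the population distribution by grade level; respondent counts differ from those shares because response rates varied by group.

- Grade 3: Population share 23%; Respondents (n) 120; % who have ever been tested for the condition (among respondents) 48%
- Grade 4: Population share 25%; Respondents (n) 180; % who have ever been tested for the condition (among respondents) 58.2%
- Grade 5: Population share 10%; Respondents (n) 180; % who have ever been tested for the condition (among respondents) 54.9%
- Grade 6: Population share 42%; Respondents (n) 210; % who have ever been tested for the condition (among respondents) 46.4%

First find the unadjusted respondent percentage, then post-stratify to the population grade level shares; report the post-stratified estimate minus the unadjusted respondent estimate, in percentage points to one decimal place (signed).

Without adjustment, the pooled respondent share is:
  (120/690)×48 + (180/690)×58.2 + (180/690)×54.9 + (210/690)×46.4 = 51.9739%
Reweighting by population grade level shares:
  0.23×48 + 0.25×58.2 + 0.1×54.9 + 0.42×46.4 = 50.568%
Difference = 50.568 − 51.9739 = -1.4059 pp.

-1.4 percentage points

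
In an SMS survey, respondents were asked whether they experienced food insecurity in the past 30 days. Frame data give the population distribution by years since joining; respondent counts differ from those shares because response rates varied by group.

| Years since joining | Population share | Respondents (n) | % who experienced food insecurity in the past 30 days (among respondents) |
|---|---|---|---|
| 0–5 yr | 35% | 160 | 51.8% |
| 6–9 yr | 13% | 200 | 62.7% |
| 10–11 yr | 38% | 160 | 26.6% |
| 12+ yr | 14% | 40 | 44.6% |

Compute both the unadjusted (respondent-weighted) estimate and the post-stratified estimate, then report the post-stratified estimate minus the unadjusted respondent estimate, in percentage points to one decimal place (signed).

-5.3 percentage points

Without adjustment, the pooled respondent share is:
  (160/560)×51.8 + (200/560)×62.7 + (160/560)×26.6 + (40/560)×44.6 = 47.9786%
Post-stratifying to population shares instead:
  0.35×51.8 + 0.13×62.7 + 0.38×26.6 + 0.14×44.6 = 42.633%
Difference = 42.633 − 47.9786 = -5.3456 pp.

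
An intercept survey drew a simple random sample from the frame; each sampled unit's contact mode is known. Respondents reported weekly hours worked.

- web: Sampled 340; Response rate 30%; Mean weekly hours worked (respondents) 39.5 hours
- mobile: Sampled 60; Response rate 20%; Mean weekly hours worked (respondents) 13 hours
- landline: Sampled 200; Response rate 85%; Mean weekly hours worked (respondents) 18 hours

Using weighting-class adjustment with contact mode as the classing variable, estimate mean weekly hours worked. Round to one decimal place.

29.7

Inverse-response-rate weighting restores each class to its sampled count, so class totals weight by n_sampled:
  web: 340 × 39.5 = 13,430
  mobile: 60 × 13 = 780
  landline: 200 × 18 = 3600
Adjusted estimate = 17,810 / 600 = 29.6833 → 29.7.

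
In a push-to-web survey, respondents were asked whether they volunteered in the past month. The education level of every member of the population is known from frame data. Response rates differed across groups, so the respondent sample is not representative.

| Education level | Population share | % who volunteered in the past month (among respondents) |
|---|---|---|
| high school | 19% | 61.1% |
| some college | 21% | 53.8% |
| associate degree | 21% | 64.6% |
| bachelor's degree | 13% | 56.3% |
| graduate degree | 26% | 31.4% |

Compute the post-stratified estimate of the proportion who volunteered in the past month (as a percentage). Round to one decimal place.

52.0%

Weight each group's respondent value by its population share:
  high school: 0.19 × 61.1 = 11.609
  some college: 0.21 × 53.8 = 11.298
  associate degree: 0.21 × 64.6 = 13.566
  bachelor's degree: 0.13 × 56.3 = 7.319
  graduate degree: 0.26 × 31.4 = 8.164
Post-stratified estimate = 51.956 → 52.0%.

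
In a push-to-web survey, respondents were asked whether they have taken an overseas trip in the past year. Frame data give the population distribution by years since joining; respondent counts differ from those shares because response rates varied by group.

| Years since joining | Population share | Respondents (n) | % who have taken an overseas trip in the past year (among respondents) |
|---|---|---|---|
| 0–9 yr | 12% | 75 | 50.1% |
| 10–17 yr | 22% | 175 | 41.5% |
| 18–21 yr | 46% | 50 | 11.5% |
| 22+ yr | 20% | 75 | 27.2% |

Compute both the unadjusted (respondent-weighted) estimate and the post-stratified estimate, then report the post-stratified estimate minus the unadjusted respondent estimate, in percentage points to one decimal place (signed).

-10.5 percentage points

Unadjusted (pooled respondent) estimate weights by respondent counts:
  (75/375)×50.1 + (175/375)×41.5 + (50/375)×11.5 + (75/375)×27.2 = 36.36%
Post-stratified estimate weights by population shares:
  0.12×50.1 + 0.22×41.5 + 0.46×11.5 + 0.2×27.2 = 25.872%
Difference = 25.872 − 36.36 = -10.488 pp.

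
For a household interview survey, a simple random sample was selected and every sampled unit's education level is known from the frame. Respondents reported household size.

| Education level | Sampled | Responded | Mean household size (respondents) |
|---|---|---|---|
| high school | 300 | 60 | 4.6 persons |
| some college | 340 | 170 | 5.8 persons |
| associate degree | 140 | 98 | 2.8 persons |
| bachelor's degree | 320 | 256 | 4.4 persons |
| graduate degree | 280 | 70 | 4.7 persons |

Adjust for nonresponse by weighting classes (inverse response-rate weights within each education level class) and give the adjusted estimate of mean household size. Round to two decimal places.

4.69

Class response rates: high school 60/300 = 20%, some college 170/340 = 50%, associate degree 98/140 = 70%, bachelor's degree 256/320 = 80%, graduate degree 70/280 = 25%.
Each respondent's weight = sampled/responded in their class; summing within a class gives n_sampled, so:
  high school: 300 × 4.6 = 1380
  some college: 340 × 5.8 = 1972
  associate degree: 140 × 2.8 = 392
  bachelor's degree: 320 × 4.4 = 1408
  graduate degree: 280 × 4.7 = 1316
Adjusted estimate = 6468 / 1,380 = 4.68696 → 4.69.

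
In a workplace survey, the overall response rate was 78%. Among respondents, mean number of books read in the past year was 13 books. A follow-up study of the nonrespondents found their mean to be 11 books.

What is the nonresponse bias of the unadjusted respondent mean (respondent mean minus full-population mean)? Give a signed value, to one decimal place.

Nonresponse fraction = 1 − 0.78 = 0.22.
Bias = (nonresponse fraction) × (respondent mean − nonrespondent mean)
     = 0.22 × (13 − 11) = 0.22 × 2 = 0.44.

+0.4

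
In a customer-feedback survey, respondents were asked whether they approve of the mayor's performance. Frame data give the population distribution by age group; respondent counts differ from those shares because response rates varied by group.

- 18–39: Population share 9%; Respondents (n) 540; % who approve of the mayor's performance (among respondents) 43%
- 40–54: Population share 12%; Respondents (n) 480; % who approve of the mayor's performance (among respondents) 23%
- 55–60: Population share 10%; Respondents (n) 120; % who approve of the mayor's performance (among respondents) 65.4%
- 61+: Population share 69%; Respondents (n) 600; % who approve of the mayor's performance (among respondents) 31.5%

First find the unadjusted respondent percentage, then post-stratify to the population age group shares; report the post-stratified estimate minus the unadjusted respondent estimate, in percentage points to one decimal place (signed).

-0.2 percentage points

Naive respondent-only estimate (weights = respondent counts):
  (540/1740)×43 + (480/1740)×23 + (120/1740)×65.4 + (600/1740)×31.5 = 35.0621%
Reweighting by population age group shares:
  0.09×43 + 0.12×23 + 0.1×65.4 + 0.69×31.5 = 34.905%
Difference = 34.905 − 35.0621 = -0.1571 pp.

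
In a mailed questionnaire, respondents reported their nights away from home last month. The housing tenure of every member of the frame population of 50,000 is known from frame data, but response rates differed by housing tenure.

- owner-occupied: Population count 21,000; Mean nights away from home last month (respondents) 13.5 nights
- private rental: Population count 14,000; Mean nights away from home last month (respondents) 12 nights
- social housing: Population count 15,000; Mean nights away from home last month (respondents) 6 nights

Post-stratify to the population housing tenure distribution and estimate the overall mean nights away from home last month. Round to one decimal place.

10.8

Weight each group's respondent value by its population share:
  owner-occupied: (21,000/50,000) × 13.5 = 5.67
  private rental: (14,000/50,000) × 12 = 3.36
  social housing: (15,000/50,000) × 6 = 1.8
Post-stratified estimate = 10.83 → 10.8.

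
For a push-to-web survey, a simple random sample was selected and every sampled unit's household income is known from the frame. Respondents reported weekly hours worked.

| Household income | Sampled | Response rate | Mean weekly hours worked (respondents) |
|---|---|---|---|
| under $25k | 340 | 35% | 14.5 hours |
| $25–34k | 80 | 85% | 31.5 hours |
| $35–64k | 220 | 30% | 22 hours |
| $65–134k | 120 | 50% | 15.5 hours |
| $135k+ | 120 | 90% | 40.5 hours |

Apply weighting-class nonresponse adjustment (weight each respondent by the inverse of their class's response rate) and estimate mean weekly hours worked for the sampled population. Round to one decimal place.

21.6

Weighting each respondent by the inverse class response rate inflates each class back to its sampled size, so the class weight is n_sampled:
  under $25k: 340 × 14.5 = 4930
  $25–34k: 80 × 31.5 = 2520
  $35–64k: 220 × 22 = 4840
  $65–134k: 120 × 15.5 = 1860
  $135k+: 120 × 40.5 = 4860
Adjusted estimate = 19,010 / 880 = 21.6023 → 21.6.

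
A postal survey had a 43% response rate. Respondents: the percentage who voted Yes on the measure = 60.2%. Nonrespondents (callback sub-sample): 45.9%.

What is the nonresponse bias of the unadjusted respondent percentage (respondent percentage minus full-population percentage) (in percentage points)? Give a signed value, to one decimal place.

+8.2 percentage points

Nonresponse fraction = 1 − 0.43 = 0.57.
Bias = (nonresponse fraction) × (respondent percentage − nonrespondent percentage)
     = 0.57 × (60.2 − 45.9) = 0.57 × 14.3 = 8.151.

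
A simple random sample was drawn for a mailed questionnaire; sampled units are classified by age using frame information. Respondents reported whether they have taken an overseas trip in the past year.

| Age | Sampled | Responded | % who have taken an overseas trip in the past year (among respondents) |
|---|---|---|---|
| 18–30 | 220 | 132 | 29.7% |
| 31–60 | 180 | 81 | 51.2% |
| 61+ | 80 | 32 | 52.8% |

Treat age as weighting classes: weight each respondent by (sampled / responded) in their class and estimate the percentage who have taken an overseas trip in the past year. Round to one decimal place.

Class response rates: 18–30 132/220 = 60%, 31–60 81/180 = 45%, 61+ 32/80 = 40%.
Each respondent's weight = sampled/responded in their class; summing within a class gives n_sampled, so:
  18–30: 220 × 29.7 = 6534
  31–60: 180 × 51.2 = 9216
  61+: 80 × 52.8 = 4224
Adjusted estimate = 19,974 / 480 = 41.6125 → 41.6%.

41.6%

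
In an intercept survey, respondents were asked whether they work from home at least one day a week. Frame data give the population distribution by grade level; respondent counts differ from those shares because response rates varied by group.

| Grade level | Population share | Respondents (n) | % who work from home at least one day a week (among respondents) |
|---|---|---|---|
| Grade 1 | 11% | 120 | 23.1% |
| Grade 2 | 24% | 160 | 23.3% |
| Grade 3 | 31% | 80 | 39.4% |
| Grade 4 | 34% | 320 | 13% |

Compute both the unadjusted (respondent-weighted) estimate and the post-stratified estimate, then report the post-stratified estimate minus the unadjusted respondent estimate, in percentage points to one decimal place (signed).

Naive respondent-only estimate (weights = respondent counts):
  (120/680)×23.1 + (160/680)×23.3 + (80/680)×39.4 + (320/680)×13 = 20.3118%
Post-stratifying to population shares instead:
  0.11×23.1 + 0.24×23.3 + 0.31×39.4 + 0.34×13 = 24.767%
Difference = 24.767 − 20.3118 = 4.4552 pp.

+4.5 percentage points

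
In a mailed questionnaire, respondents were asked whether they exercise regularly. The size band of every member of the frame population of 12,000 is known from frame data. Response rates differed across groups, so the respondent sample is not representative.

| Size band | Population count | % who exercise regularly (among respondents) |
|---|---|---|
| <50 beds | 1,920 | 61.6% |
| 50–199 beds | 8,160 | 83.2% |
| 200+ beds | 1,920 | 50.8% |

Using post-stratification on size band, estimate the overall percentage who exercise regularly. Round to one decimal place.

Each cell contributes population-share × respondent value:
  <50 beds: (1,920/12,000) × 61.6 = 9.856
  50–199 beds: (8,160/12,000) × 83.2 = 56.576
  200+ beds: (1,920/12,000) × 50.8 = 8.128
Post-stratified estimate = 74.56 → 74.6%.

74.6%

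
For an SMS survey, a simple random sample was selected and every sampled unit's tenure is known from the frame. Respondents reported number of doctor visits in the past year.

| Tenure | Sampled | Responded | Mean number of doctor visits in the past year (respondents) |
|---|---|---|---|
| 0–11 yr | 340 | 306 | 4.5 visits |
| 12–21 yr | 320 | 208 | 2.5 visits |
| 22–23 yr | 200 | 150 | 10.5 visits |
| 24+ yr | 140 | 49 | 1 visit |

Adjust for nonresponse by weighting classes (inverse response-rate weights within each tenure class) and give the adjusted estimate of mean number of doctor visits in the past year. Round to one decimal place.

Class response rates: 0–11 yr 306/340 = 90%, 12–21 yr 208/320 = 65%, 22–23 yr 150/200 = 75%, 24+ yr 49/140 = 35%.
With weight = n_sampled/n_responded per class, the weighted class total is n_sampled:
  0–11 yr: 340 × 4.5 = 1530
  12–21 yr: 320 × 2.5 = 800
  22–23 yr: 200 × 10.5 = 2100
  24+ yr: 140 × 1 = 140
Adjusted estimate = 4570 / 1,000 = 4.57 → 4.6.

4.6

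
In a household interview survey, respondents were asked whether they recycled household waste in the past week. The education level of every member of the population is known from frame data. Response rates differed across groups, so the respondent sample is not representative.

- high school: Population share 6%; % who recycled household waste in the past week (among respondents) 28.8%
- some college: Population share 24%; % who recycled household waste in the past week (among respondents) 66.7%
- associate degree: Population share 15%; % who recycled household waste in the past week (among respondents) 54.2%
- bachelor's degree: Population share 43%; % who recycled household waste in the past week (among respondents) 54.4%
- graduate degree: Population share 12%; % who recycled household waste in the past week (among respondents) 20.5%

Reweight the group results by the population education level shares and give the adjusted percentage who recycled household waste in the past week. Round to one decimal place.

Weight each group's respondent value by its population share:
  high school: 0.06 × 28.8 = 1.728
  some college: 0.24 × 66.7 = 16.008
  associate degree: 0.15 × 54.2 = 8.13
  bachelor's degree: 0.43 × 54.4 = 23.392
  graduate degree: 0.12 × 20.5 = 2.46
Post-stratified estimate = 51.718 → 51.7%.

51.7%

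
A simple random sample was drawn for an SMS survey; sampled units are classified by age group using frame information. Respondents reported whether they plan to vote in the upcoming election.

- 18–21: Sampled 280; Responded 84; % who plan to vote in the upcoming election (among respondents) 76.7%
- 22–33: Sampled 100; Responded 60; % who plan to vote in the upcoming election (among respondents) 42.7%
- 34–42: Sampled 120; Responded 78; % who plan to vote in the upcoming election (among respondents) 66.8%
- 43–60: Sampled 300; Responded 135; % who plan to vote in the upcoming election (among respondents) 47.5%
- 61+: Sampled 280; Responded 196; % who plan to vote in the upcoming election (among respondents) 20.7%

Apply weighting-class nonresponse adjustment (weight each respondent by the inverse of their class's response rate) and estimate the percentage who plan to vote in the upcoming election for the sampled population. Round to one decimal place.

49.8%

Class response rates: 18–21 84/280 = 30%, 22–33 60/100 = 60%, 34–42 78/120 = 65%, 43–60 135/300 = 45%, 61+ 196/280 = 70%.
Each respondent's weight = sampled/responded in their class; summing within a class gives n_sampled, so:
  18–21: 280 × 76.7 = 21,476
  22–33: 100 × 42.7 = 4270
  34–42: 120 × 66.8 = 8016
  43–60: 300 × 47.5 = 14,250
  61+: 280 × 20.7 = 5796
Adjusted estimate = 53,808 / 1,080 = 49.8222 → 49.8%.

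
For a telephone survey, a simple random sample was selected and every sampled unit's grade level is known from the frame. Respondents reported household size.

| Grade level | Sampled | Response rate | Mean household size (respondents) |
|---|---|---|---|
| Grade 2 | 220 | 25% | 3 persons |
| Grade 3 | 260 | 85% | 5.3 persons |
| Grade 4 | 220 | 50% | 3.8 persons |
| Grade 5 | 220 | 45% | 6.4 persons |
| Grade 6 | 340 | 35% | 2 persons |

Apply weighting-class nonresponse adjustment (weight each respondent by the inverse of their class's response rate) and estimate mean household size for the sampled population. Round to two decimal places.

Inverse-response-rate weighting restores each class to its sampled count, so class totals weight by n_sampled:
  Grade 2: 220 × 3 = 660
  Grade 3: 260 × 5.3 = 1378
  Grade 4: 220 × 3.8 = 836
  Grade 5: 220 × 6.4 = 1408
  Grade 6: 340 × 2 = 680
Adjusted estimate = 4962 / 1,260 = 3.9381 → 3.94.

3.94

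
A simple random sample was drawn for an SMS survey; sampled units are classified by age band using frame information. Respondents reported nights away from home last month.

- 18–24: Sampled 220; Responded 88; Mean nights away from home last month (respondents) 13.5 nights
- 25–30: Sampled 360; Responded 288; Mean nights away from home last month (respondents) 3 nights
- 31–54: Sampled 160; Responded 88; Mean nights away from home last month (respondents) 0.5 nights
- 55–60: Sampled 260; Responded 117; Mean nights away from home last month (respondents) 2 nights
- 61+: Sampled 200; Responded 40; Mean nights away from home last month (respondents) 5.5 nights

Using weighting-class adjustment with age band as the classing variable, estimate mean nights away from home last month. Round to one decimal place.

Class response rates: 18–24 88/220 = 40%, 25–30 288/360 = 80%, 31–54 88/160 = 55%, 55–60 117/260 = 45%, 61+ 40/200 = 20%.
Weighting each respondent by the inverse class response rate inflates each class back to its sampled size, so the class weight is n_sampled:
  18–24: 220 × 13.5 = 2970
  25–30: 360 × 3 = 1080
  31–54: 160 × 0.5 = 80
  55–60: 260 × 2 = 520
  61+: 200 × 5.5 = 1100
Adjusted estimate = 5750 / 1,200 = 4.79167 → 4.8.

4.8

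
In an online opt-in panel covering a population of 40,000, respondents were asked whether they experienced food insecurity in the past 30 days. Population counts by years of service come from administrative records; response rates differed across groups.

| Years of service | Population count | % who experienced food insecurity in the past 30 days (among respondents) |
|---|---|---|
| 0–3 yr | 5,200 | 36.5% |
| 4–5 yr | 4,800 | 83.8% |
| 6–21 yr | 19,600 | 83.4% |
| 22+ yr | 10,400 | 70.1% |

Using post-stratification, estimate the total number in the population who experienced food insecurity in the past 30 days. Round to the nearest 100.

Estimated count per cell = population count × respondent percentage:
  0–3 yr: 5,200 × 36.5% = 1898
  4–5 yr: 4,800 × 83.8% = 4022.4
  6–21 yr: 19,600 × 83.4% = 16346.4
  22+ yr: 10,400 × 70.1% = 7290.4
Estimated total = 29557.2 → 29,600.

29,600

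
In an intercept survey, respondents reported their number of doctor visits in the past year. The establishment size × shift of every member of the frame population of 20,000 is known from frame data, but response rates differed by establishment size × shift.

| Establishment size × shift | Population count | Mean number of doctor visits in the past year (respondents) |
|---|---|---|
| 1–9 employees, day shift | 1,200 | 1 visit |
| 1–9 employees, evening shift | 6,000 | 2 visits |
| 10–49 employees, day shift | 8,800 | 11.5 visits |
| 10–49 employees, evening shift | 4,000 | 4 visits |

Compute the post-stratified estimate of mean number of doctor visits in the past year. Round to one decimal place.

6.5

Reweight to the known establishment size × shift distribution:
  1–9 employees, day shift: (1,200/20,000) × 1 = 0.06
  1–9 employees, evening shift: (6,000/20,000) × 2 = 0.6
  10–49 employees, day shift: (8,800/20,000) × 11.5 = 5.06
  10–49 employees, evening shift: (4,000/20,000) × 4 = 0.8
Post-stratified estimate = 6.52 → 6.5.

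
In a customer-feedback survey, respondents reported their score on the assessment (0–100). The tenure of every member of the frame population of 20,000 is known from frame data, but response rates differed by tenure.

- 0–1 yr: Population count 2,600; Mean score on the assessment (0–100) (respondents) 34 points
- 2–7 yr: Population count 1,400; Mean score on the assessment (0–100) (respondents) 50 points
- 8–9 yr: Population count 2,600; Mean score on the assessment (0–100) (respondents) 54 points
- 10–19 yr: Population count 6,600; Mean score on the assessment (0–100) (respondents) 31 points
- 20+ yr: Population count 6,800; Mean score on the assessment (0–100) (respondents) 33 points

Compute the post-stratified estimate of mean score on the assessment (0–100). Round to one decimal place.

Each cell contributes population-share × respondent value:
  0–1 yr: (2,600/20,000) × 34 = 4.42
  2–7 yr: (1,400/20,000) × 50 = 3.5
  8–9 yr: (2,600/20,000) × 54 = 7.02
  10–19 yr: (6,600/20,000) × 31 = 10.23
  20+ yr: (6,800/20,000) × 33 = 11.22
Post-stratified estimate = 36.39 → 36.4.

36.4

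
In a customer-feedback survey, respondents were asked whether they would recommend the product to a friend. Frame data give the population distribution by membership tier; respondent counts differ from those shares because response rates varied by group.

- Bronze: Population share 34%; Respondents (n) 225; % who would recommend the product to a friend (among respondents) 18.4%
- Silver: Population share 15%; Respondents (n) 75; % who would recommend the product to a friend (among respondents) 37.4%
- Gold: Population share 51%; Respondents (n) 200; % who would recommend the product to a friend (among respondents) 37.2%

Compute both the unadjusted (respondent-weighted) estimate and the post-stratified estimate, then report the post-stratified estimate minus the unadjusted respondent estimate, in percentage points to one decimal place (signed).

+2.1 percentage points

Naive respondent-only estimate (weights = respondent counts):
  (225/500)×18.4 + (75/500)×37.4 + (200/500)×37.2 = 28.77%
Post-stratified estimate weights by population shares:
  0.34×18.4 + 0.15×37.4 + 0.51×37.2 = 30.838%
Difference = 30.838 − 28.77 = 2.068 pp.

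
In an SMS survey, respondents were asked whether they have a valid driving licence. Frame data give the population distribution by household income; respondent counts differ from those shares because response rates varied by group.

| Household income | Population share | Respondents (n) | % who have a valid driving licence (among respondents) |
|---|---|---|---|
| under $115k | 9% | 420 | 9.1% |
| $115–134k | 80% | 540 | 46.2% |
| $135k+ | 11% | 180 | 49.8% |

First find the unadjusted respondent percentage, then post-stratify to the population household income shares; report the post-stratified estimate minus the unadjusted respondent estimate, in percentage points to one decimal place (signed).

Unadjusted (pooled respondent) estimate weights by respondent counts:
  (420/1140)×9.1 + (540/1140)×46.2 + (180/1140)×49.8 = 33.1%
Post-stratified estimate weights by population shares:
  0.09×9.1 + 0.8×46.2 + 0.11×49.8 = 43.257%
Difference = 43.257 − 33.1 = 10.157 pp.

+10.2 percentage points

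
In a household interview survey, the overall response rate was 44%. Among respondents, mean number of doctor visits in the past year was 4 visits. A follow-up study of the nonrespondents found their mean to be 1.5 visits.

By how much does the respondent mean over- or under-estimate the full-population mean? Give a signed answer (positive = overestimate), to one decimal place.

Nonresponse fraction = 1 − 0.44 = 0.56.
Bias = (nonresponse fraction) × (respondent mean − nonrespondent mean)
     = 0.56 × (4 − 1.5) = 0.56 × 2.5 = 1.4.

+1.4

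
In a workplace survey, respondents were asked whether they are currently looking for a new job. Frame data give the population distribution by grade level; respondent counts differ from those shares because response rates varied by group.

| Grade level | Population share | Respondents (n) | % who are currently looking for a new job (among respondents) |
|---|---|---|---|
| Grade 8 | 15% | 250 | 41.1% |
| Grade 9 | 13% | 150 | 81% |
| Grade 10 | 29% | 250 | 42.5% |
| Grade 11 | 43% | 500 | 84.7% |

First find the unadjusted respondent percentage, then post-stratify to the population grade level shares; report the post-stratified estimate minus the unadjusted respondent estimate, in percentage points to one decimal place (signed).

Unadjusted (pooled respondent) estimate weights by respondent counts:
  (250/1150)×41.1 + (150/1150)×81 + (250/1150)×42.5 + (500/1150)×84.7 = 65.5652%
Reweighting by population grade level shares:
  0.15×41.1 + 0.13×81 + 0.29×42.5 + 0.43×84.7 = 65.441%
Difference = 65.441 − 65.5652 = -0.1242 pp.

-0.1 percentage points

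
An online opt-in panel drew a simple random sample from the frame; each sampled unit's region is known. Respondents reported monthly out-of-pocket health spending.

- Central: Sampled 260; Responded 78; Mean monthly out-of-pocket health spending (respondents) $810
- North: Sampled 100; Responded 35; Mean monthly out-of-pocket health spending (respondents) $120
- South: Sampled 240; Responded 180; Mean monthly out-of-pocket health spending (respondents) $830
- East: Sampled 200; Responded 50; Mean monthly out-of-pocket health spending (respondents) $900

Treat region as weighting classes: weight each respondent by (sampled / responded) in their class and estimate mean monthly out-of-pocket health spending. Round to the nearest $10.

Response rates by class: Central 78/260 = 30%, North 35/100 = 35%, South 180/240 = 75%, East 50/200 = 25%.
Weighting each respondent by the inverse class response rate inflates each class back to its sampled size, so the class weight is n_sampled:
  Central: 260 × 810 = 210,600
  North: 100 × 120 = 12,000
  South: 240 × 830 = 199,200
  East: 200 × 900 = 180,000
Adjusted estimate = 601,800 / 800 = 752.25 → $750.

$750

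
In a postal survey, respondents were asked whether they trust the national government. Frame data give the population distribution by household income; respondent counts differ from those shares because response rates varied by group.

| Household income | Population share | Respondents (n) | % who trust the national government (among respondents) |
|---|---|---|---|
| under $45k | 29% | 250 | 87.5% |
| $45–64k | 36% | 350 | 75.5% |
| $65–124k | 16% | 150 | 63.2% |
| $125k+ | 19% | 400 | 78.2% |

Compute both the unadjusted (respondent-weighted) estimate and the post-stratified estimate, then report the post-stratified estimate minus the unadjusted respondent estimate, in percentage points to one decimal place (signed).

Unadjusted (pooled respondent) estimate weights by respondent counts:
  (250/1150)×87.5 + (350/1150)×75.5 + (150/1150)×63.2 + (400/1150)×78.2 = 77.4435%
Post-stratified estimate weights by population shares:
  0.29×87.5 + 0.36×75.5 + 0.16×63.2 + 0.19×78.2 = 77.525%
Difference = 77.525 − 77.4435 = 0.0815 pp.

+0.1 percentage points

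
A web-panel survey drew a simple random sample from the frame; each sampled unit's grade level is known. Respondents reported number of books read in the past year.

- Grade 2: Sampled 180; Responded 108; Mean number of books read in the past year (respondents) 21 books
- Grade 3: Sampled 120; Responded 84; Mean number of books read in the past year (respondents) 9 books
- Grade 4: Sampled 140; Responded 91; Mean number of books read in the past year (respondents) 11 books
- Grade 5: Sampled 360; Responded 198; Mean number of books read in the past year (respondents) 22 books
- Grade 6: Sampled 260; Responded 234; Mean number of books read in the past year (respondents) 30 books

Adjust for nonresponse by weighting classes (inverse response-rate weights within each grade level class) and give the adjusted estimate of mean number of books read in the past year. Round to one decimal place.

Response rates by class: Grade 2 108/180 = 60%, Grade 3 84/120 = 70%, Grade 4 91/140 = 65%, Grade 5 198/360 = 55%, Grade 6 234/260 = 90%.
With weight = n_sampled/n_responded per class, the weighted class total is n_sampled:
  Grade 2: 180 × 21 = 3780
  Grade 3: 120 × 9 = 1080
  Grade 4: 140 × 11 = 1540
  Grade 5: 360 × 22 = 7920
  Grade 6: 260 × 30 = 7800
Adjusted estimate = 22,120 / 1,060 = 20.8679 → 20.9.

20.9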